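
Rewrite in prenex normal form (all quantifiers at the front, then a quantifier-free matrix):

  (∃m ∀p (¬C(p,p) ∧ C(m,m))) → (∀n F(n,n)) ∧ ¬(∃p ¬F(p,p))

First replace A → B with ¬A ∨ B.
  ¬(∃m ∀p (¬C(p,p) ∧ C(m,m))) ∨ (∀n F(n,n)) ∧ ¬(∃p ¬F(p,p))
Move each ¬ inward, flipping quantifiers it crosses:
  (∀m ∃p (C(p,p) ∨ ¬C(m,m))) ∨ (∀n F(n,n)) ∧ (∀p F(p,p))
Rename bound variables to avoid capture: p↦q.
  (∀m ∃p (C(p,p) ∨ ¬C(m,m))) ∨ (∀n F(n,n)) ∧ (∀q F(q,q))
Pull the quantifiers to the front (each side's bound variable is not free in the other side):
  ∀m ∃p ∀n ∀q (C(p,p) ∨ ¬C(m,m) ∨ F(n,n) ∧ F(q,q))

∀m ∃p ∀n ∀q (C(p,p) ∨ ¬C(m,m) ∨ F(n,n) ∧ F(q,q))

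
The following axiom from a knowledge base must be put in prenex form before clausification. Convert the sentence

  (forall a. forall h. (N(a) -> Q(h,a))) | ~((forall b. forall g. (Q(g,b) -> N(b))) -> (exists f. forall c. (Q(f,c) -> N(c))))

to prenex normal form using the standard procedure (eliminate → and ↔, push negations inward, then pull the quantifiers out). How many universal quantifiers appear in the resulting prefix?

First replace A → B with ¬A ∨ B.
  (forall a. forall h. (~N(a) | Q(h,a))) | ~(~(forall b. forall g. (~Q(g,b) | N(b))) | (exists f. forall c. (~Q(f,c) | N(c))))
Move each ¬ inward, flipping quantifiers it crosses:
  (forall a. forall h. (~N(a) | Q(h,a))) | (forall b. forall g. (~Q(g,b) | N(b))) & (forall f. exists c. (Q(f,c) & ~N(c)))
All bound variables are already distinct, so no renaming is needed.
Pull the quantifiers to the front (each side's bound variable is not free in the other side):
  forall a. forall h. forall b. forall g. forall f. exists c. (~N(a) | Q(h,a) | (~Q(g,b) | N(b)) & Q(f,c) & ~N(c))
The prefix is forall a forall h forall b forall g forall f exists c: 5 universal, 1 existential.

5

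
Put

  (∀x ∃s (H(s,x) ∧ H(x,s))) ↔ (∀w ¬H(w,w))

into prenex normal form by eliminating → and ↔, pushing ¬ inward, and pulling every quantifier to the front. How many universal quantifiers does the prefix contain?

3

First replace A → B with ¬A ∨ B; A ↔ B as (¬A ∨ B) ∧ (¬B ∨ A).
  (¬(∀x ∃s (H(s,x) ∧ H(x,s))) ∨ (∀w ¬H(w,w))) ∧ (¬(∀w ¬H(w,w)) ∨ (∀x ∃s (H(s,x) ∧ H(x,s))))
Push ¬ through the quantifiers and connectives to reach negation normal form:
  ((∃x ∀s (¬H(s,x) ∨ ¬H(x,s))) ∨ (∀w ¬H(w,w))) ∧ ((∃w H(w,w)) ∨ (∀x ∃s (H(s,x) ∧ H(x,s))))
Standardize variables apart so no two quantifiers bind the same name: w↦c, x↦a, s↦u.
  ((∃x ∀s (¬H(s,x) ∨ ¬H(x,s))) ∨ (∀w ¬H(w,w))) ∧ ((∃c H(c,c)) ∨ (∀a ∃u (H(u,a) ∧ H(a,u))))
Finally move all quantifiers to the prefix:
  ∃x ∀s ∀w ∃c ∀a ∃u ((¬H(s,x) ∨ ¬H(x,s) ∨ ¬H(w,w)) ∧ (H(c,c) ∨ H(u,a) ∧ H(a,u)))
The prefix is ∃x ∀s ∀w ∃c ∀a ∃u: 3 universal, 3 existential.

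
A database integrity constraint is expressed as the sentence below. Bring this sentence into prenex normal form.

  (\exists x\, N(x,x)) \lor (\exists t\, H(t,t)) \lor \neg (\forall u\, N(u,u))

\exists x\, \exists t\, \exists u\, (N(x,x) \lor H(t,t) \lor \neg N(u,u))

Drive negations inward (¬∀x A ≡ ∃x ¬A, ¬∃x A ≡ ∀x ¬A, De Morgan for ∧/∨):
  (\exists x\, N(x,x)) \lor (\exists t\, H(t,t)) \lor (\exists u\, \neg N(u,u))
All bound variables are already distinct, so no renaming is needed.
Pull the quantifiers to the front (each side's bound variable is not free in the other side):
  \exists x\, \exists t\, \exists u\, (N(x,x) \lor H(t,t) \lor \neg N(u,u))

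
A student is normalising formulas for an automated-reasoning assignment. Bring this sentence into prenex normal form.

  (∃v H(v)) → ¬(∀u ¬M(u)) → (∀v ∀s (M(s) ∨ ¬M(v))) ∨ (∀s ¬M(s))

∀v ∀u ∀b ∀s ∀a (¬H(v) ∨ ¬M(u) ∨ M(s) ∨ ¬M(b) ∨ ¬M(a))

Rewrite implications/biconditionals: A → B as ¬A ∨ B.
  ¬(∃v H(v)) ∨ ¬¬(∀u ¬M(u)) ∨ (∀v ∀s (M(s) ∨ ¬M(v))) ∨ (∀s ¬M(s))
Push ¬ through the quantifiers and connectives to reach negation normal form:
  (∀v ¬H(v)) ∨ (∀u ¬M(u)) ∨ (∀v ∀s (M(s) ∨ ¬M(v))) ∨ (∀s ¬M(s))
Give each quantifier a distinct variable: v↦b, s↦a.
  (∀v ¬H(v)) ∨ (∀u ¬M(u)) ∨ (∀b ∀s (M(s) ∨ ¬M(b))) ∨ (∀a ¬M(a))
Finally move all quantifiers to the prefix:
  ∀v ∀u ∀b ∀s ∀a (¬H(v) ∨ ¬M(u) ∨ M(s) ∨ ¬M(b) ∨ ¬M(a))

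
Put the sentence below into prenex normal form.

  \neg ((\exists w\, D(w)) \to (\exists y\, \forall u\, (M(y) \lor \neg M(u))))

\exists w\, \forall y\, \exists u\, (D(w) \land \neg M(y) \land M(u))

First replace A → B with ¬A ∨ B.
  \neg (\neg (\exists w\, D(w)) \lor (\exists y\, \forall u\, (M(y) \lor \neg M(u))))
Move each ¬ inward, flipping quantifiers it crosses:
  (\exists w\, D(w)) \land (\forall y\, \exists u\, (\neg M(y) \land M(u)))
Finally move all quantifiers to the prefix:
  \exists w\, \forall y\, \exists u\, (D(w) \land \neg M(y) \land M(u))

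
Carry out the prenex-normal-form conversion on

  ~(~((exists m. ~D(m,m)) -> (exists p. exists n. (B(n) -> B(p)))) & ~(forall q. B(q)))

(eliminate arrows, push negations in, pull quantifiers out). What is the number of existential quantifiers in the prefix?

2

First replace A → B with ¬A ∨ B.
  ~(~(~(exists m. ~D(m,m)) | (exists p. exists n. (~B(n) | B(p)))) & ~(forall q. B(q)))
Move each ¬ inward, flipping quantifiers it crosses:
  (forall m. D(m,m)) | (exists p. exists n. (~B(n) | B(p))) | (forall q. B(q))
All bound variables are already distinct, so no renaming is needed.
Pull the quantifiers to the front (each side's bound variable is not free in the other side):
  forall m. exists p. exists n. forall q. (D(m,m) | ~B(n) | B(p) | B(q))
The prefix is forall m exists p exists n forall q: 2 universal, 2 existential.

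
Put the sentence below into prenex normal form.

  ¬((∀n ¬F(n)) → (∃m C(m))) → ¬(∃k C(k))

Eliminate → and ↔ using ¬ and ∨.
  ¬¬(¬(∀n ¬F(n)) ∨ (∃m C(m))) ∨ ¬(∃k C(k))
Push ¬ through the quantifiers and connectives to reach negation normal form:
  (∃n F(n)) ∨ (∃m C(m)) ∨ (∀k ¬C(k))
All bound variables are already distinct, so no renaming is needed.
Extract every quantifier outward, since the variables are now distinct and don't occur free across branches:
  ∃n ∃m ∀k (F(n) ∨ C(m) ∨ ¬C(k))

∃n ∃m ∀k (F(n) ∨ C(m) ∨ ¬C(k))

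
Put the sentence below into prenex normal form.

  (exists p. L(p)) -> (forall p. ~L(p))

Eliminate → and ↔ using ¬ and ∨.
  ~(exists p. L(p)) | (forall p. ~L(p))
Move each ¬ inward, flipping quantifiers it crosses:
  (forall p. ~L(p)) | (forall p. ~L(p))
Rename bound variables to avoid capture: p↦u.
  (forall p. ~L(p)) | (forall u. ~L(u))
Finally move all quantifiers to the prefix:
  forall p. forall u. (~L(p) | ~L(u))

forall p. forall u. (~L(p) | ~L(u))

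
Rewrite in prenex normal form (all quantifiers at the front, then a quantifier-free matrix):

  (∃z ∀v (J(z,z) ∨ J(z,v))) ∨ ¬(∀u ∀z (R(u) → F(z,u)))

Rewrite implications/biconditionals: A → B as ¬A ∨ B.
  (∃z ∀v (J(z,z) ∨ J(z,v))) ∨ ¬(∀u ∀z (¬R(u) ∨ F(z,u)))
Drive negations inward (¬∀x A ≡ ∃x ¬A, ¬∃x A ≡ ∀x ¬A, De Morgan for ∧/∨):
  (∃z ∀v (J(z,z) ∨ J(z,v))) ∨ (∃u ∃z (R(u) ∧ ¬F(z,u)))
Standardize variables apart so no two quantifiers bind the same name: z↦q.
  (∃z ∀v (J(z,z) ∨ J(z,v))) ∨ (∃u ∃q (R(u) ∧ ¬F(q,u)))
Extract every quantifier outward, since the variables are now distinct and don't occur free across branches:
  ∃z ∀v ∃u ∃q (J(z,z) ∨ J(z,v) ∨ R(u) ∧ ¬F(q,u))

∃z ∀v ∃u ∃q (J(z,z) ∨ J(z,v) ∨ R(u) ∧ ¬F(q,u))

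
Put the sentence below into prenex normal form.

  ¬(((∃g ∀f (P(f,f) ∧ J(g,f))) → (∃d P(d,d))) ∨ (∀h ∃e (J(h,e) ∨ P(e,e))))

First replace A → B with ¬A ∨ B.
  ¬(¬(∃g ∀f (P(f,f) ∧ J(g,f))) ∨ (∃d P(d,d)) ∨ (∀h ∃e (J(h,e) ∨ P(e,e))))
Drive negations inward (¬∀x A ≡ ∃x ¬A, ¬∃x A ≡ ∀x ¬A, De Morgan for ∧/∨):
  (∃g ∀f (P(f,f) ∧ J(g,f))) ∧ (∀d ¬P(d,d)) ∧ (∃h ∀e (¬J(h,e) ∧ ¬P(e,e)))
Extract every quantifier outward, since the variables are now distinct and don't occur free across branches:
  ∃g ∀f ∀d ∃h ∀e (P(f,f) ∧ J(g,f) ∧ ¬P(d,d) ∧ ¬J(h,e) ∧ ¬P(e,e))

∃g ∀f ∀d ∃h ∀e (P(f,f) ∧ J(g,f) ∧ ¬P(d,d) ∧ ¬J(h,e) ∧ ¬P(e,e))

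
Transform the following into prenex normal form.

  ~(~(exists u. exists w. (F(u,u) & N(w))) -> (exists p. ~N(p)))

First replace A → B with ¬A ∨ B.
  ~(~~(exists u. exists w. (F(u,u) & N(w))) | (exists p. ~N(p)))
Push ¬ through the quantifiers and connectives to reach negation normal form:
  (forall u. forall w. (~F(u,u) | ~N(w))) & (forall p. N(p))
All bound variables are already distinct, so no renaming is needed.
Finally move all quantifiers to the prefix:
  forall u. forall w. forall p. ((~F(u,u) | ~N(w)) & N(p))

forall u. forall w. forall p. ((~F(u,u) | ~N(w)) & N(p))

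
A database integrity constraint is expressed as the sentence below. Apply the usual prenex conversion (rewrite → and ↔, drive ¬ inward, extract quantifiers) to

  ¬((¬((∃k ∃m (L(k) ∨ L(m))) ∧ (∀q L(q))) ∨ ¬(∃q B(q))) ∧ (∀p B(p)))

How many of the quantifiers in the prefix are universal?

Drive negations inward (¬∀x A ≡ ∃x ¬A, ¬∃x A ≡ ∀x ¬A, De Morgan for ∧/∨):
  (∃k ∃m (L(k) ∨ L(m))) ∧ (∀q L(q)) ∧ (∃q B(q)) ∨ (∃p ¬B(p))
Rename bound variables to avoid capture: q↦y.
  (∃k ∃m (L(k) ∨ L(m))) ∧ (∀q L(q)) ∧ (∃y B(y)) ∨ (∃p ¬B(p))
Extract every quantifier outward, since the variables are now distinct and don't occur free across branches:
  ∃k ∃m ∀q ∃y ∃p ((L(k) ∨ L(m)) ∧ L(q) ∧ B(y) ∨ ¬B(p))
The prefix is ∃k ∃m ∀q ∃y ∃p: 1 universal, 4 existential.

1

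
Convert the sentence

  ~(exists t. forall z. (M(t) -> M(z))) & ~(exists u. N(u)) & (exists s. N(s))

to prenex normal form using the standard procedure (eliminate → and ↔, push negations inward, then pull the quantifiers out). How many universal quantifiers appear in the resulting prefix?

2

Rewrite implications/biconditionals: A → B as ¬A ∨ B.
  ~(exists t. forall z. (~M(t) | M(z))) & ~(exists u. N(u)) & (exists s. N(s))
Drive negations inward (¬∀x A ≡ ∃x ¬A, ¬∃x A ≡ ∀x ¬A, De Morgan for ∧/∨):
  (forall t. exists z. (M(t) & ~M(z))) & (forall u. ~N(u)) & (exists s. N(s))
All bound variables are already distinct, so no renaming is needed.
Finally move all quantifiers to the prefix:
  forall t. exists z. forall u. exists s. (M(t) & ~M(z) & ~N(u) & N(s))
The prefix is forall t exists z forall u exists s: 2 universal, 2 existential.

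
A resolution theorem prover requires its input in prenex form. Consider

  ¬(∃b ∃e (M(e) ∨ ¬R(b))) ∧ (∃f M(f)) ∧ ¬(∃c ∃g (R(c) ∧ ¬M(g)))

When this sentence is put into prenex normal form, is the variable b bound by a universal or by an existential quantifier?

Move each ¬ inward, flipping quantifiers it crosses:
  (∀b ∀e (¬M(e) ∧ R(b))) ∧ (∃f M(f)) ∧ (∀c ∀g (¬R(c) ∨ M(g)))
All bound variables are already distinct, so no renaming is needed.
Finally move all quantifiers to the prefix:
  ∀b ∀e ∃f ∀c ∀g (¬M(e) ∧ R(b) ∧ M(f) ∧ (¬R(c) ∨ M(g)))
The quantifier ∃b sits under an odd number of negations, so it flips to ∀b.

universal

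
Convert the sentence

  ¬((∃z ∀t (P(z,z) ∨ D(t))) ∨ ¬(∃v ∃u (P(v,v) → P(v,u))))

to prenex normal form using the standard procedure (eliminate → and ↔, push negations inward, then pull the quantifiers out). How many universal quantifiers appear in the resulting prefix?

First replace A → B with ¬A ∨ B.
  ¬((∃z ∀t (P(z,z) ∨ D(t))) ∨ ¬(∃v ∃u (¬P(v,v) ∨ P(v,u))))
Move each ¬ inward, flipping quantifiers it crosses:
  (∀z ∃t (¬P(z,z) ∧ ¬D(t))) ∧ (∃v ∃u (¬P(v,v) ∨ P(v,u)))
All bound variables are already distinct, so no renaming is needed.
Finally move all quantifiers to the prefix:
  ∀z ∃t ∃v ∃u (¬P(z,z) ∧ ¬D(t) ∧ (¬P(v,v) ∨ P(v,u)))
The prefix is ∀z ∃t ∃v ∃u: 1 universal, 3 existential.

1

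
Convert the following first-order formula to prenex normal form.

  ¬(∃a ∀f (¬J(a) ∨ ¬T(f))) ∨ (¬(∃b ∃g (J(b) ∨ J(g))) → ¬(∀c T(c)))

∀a ∃f ∃b ∃g ∃c (J(a) ∧ T(f) ∨ J(b) ∨ J(g) ∨ ¬T(c))

First replace A → B with ¬A ∨ B.
  ¬(∃a ∀f (¬J(a) ∨ ¬T(f))) ∨ ¬¬(∃b ∃g (J(b) ∨ J(g))) ∨ ¬(∀c T(c))
Push ¬ through the quantifiers and connectives to reach negation normal form:
  (∀a ∃f (J(a) ∧ T(f))) ∨ (∃b ∃g (J(b) ∨ J(g))) ∨ (∃c ¬T(c))
Extract every quantifier outward, since the variables are now distinct and don't occur free across branches:
  ∀a ∃f ∃b ∃g ∃c (J(a) ∧ T(f) ∨ J(b) ∨ J(g) ∨ ¬T(c))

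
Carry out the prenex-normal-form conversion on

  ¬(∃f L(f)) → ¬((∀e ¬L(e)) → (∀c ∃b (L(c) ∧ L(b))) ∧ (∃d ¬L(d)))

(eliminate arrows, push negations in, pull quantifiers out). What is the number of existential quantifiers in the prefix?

2

Eliminate → and ↔ using ¬ and ∨.
  ¬¬(∃f L(f)) ∨ ¬(¬(∀e ¬L(e)) ∨ (∀c ∃b (L(c) ∧ L(b))) ∧ (∃d ¬L(d)))
Move each ¬ inward, flipping quantifiers it crosses:
  (∃f L(f)) ∨ (∀e ¬L(e)) ∧ ((∃c ∀b (¬L(c) ∨ ¬L(b))) ∨ (∀d L(d)))
Pull the quantifiers to the front (each side's bound variable is not free in the other side):
  ∃f ∀e ∃c ∀b ∀d (L(f) ∨ ¬L(e) ∧ (¬L(c) ∨ ¬L(b) ∨ L(d)))
The prefix is ∃f ∀e ∃c ∀b ∀d: 3 universal, 2 existential.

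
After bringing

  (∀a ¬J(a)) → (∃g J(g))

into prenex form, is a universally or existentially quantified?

existential

Eliminate → and ↔ using ¬ and ∨.
  ¬(∀a ¬J(a)) ∨ (∃g J(g))
Push ¬ through the quantifiers and connectives to reach negation normal form:
  (∃a J(a)) ∨ (∃g J(g))
All bound variables are already distinct, so no renaming is needed.
Finally move all quantifiers to the prefix:
  ∃a ∃g (J(a) ∨ J(g))
The quantifier ∀a sits under an odd number of negations (counting the antecedent side of each →), so it flips to ∃a.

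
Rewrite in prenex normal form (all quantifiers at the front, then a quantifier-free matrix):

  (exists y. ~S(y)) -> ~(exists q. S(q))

Rewrite implications/biconditionals: A → B as ¬A ∨ B.
  ~(exists y. ~S(y)) | ~(exists q. S(q))
Move each ¬ inward, flipping quantifiers it crosses:
  (forall y. S(y)) | (forall q. ~S(q))
All bound variables are already distinct, so no renaming is needed.
Finally move all quantifiers to the prefix:
  forall y. forall q. (S(y) | ~S(q))

forall y. forall q. (S(y) | ~S(q))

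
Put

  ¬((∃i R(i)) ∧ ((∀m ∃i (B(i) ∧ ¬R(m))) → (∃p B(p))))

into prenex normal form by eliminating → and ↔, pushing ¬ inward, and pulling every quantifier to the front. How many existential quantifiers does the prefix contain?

1

Rewrite implications/biconditionals: A → B as ¬A ∨ B.
  ¬((∃i R(i)) ∧ (¬(∀m ∃i (B(i) ∧ ¬R(m))) ∨ (∃p B(p))))
Drive negations inward (¬∀x A ≡ ∃x ¬A, ¬∃x A ≡ ∀x ¬A, De Morgan for ∧/∨):
  (∀i ¬R(i)) ∨ (∀m ∃i (B(i) ∧ ¬R(m))) ∧ (∀p ¬B(p))
Give each quantifier a distinct variable: i↦u1.
  (∀i ¬R(i)) ∨ (∀m ∃u1 (B(u1) ∧ ¬R(m))) ∧ (∀p ¬B(p))
Finally move all quantifiers to the prefix:
  ∀i ∀m ∃u1 ∀p (¬R(i) ∨ B(u1) ∧ ¬R(m) ∧ ¬B(p))
The prefix is ∀i ∀m ∃u1 ∀p: 3 universal, 1 existential.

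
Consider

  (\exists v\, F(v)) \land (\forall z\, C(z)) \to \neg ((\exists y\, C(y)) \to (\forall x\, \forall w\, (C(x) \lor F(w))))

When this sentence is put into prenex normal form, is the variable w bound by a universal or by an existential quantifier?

existential

First replace A → B with ¬A ∨ B.
  \neg ((\exists v\, F(v)) \land (\forall z\, C(z))) \lor \neg (\neg (\exists y\, C(y)) \lor (\forall x\, \forall w\, (C(x) \lor F(w))))
Move each ¬ inward, flipping quantifiers it crosses:
  (\forall v\, \neg F(v)) \lor (\exists z\, \neg C(z)) \lor (\exists y\, C(y)) \land (\exists x\, \exists w\, (\neg C(x) \land \neg F(w)))
Extract every quantifier outward, since the variables are now distinct and don't occur free across branches:
  \forall v\, \exists z\, \exists y\, \exists x\, \exists w\, (\neg F(v) \lor \neg C(z) \lor C(y) \land \neg C(x) \land \neg F(w))
The quantifier \forall w sits under an odd number of negations (counting the antecedent side of each →), so it flips to \exists w.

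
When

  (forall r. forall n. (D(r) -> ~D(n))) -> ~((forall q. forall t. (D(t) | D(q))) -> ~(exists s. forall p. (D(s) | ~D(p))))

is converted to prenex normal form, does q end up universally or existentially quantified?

Rewrite implications/biconditionals: A → B as ¬A ∨ B.
  ~(forall r. forall n. (~D(r) | ~D(n))) | ~(~(forall q. forall t. (D(t) | D(q))) | ~(exists s. forall p. (D(s) | ~D(p))))
Push ¬ through the quantifiers and connectives to reach negation normal form:
  (exists r. exists n. (D(r) & D(n))) | (forall q. forall t. (D(t) | D(q))) & (exists s. forall p. (D(s) | ~D(p)))
All bound variables are already distinct, so no renaming is needed.
Pull the quantifiers to the front (each side's bound variable is not free in the other side):
  exists r. exists n. forall q. forall t. exists s. forall p. (D(r) & D(n) | (D(t) | D(q)) & (D(s) | ~D(p)))
The quantifier forall q sits under an even number of negations (counting the antecedent side of each →), so it remains universal.

universal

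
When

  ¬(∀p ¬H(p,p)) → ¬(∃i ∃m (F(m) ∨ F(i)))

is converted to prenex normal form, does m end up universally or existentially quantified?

Eliminate → and ↔ using ¬ and ∨.
  ¬¬(∀p ¬H(p,p)) ∨ ¬(∃i ∃m (F(m) ∨ F(i)))
Drive negations inward (¬∀x A ≡ ∃x ¬A, ¬∃x A ≡ ∀x ¬A, De Morgan for ∧/∨):
  (∀p ¬H(p,p)) ∨ (∀i ∀m (¬F(m) ∧ ¬F(i)))
Extract every quantifier outward, since the variables are now distinct and don't occur free across branches:
  ∀p ∀i ∀m (¬H(p,p) ∨ ¬F(m) ∧ ¬F(i))
The quantifier ∃m sits under an odd number of negations (counting the antecedent side of each →), so it flips to ∀m.

universal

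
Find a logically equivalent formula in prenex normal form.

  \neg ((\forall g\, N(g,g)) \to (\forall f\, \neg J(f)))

Rewrite implications/biconditionals: A → B as ¬A ∨ B.
  \neg (\neg (\forall g\, N(g,g)) \lor (\forall f\, \neg J(f)))
Push ¬ through the quantifiers and connectives to reach negation normal form:
  (\forall g\, N(g,g)) \land (\exists f\, J(f))
Pull the quantifiers to the front (each side's bound variable is not free in the other side):
  \forall g\, \exists f\, (N(g,g) \land J(f))

\forall g\, \exists f\, (N(g,g) \land J(f))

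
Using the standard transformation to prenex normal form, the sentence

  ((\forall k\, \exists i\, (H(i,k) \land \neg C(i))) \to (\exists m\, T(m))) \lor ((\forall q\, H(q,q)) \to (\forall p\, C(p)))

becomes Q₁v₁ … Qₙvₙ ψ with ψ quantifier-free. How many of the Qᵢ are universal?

2

Rewrite implications/biconditionals: A → B as ¬A ∨ B.
  \neg (\forall k\, \exists i\, (H(i,k) \land \neg C(i))) \lor (\exists m\, T(m)) \lor \neg (\forall q\, H(q,q)) \lor (\forall p\, C(p))
Push ¬ through the quantifiers and connectives to reach negation normal form:
  (\exists k\, \forall i\, (\neg H(i,k) \lor C(i))) \lor (\exists m\, T(m)) \lor (\exists q\, \neg H(q,q)) \lor (\forall p\, C(p))
Finally move all quantifiers to the prefix:
  \exists k\, \forall i\, \exists m\, \exists q\, \forall p\, (\neg H(i,k) \lor C(i) \lor T(m) \lor \neg H(q,q) \lor C(p))
The prefix is \exists k \forall i \exists m \exists q \forall p: 2 universal, 3 existential.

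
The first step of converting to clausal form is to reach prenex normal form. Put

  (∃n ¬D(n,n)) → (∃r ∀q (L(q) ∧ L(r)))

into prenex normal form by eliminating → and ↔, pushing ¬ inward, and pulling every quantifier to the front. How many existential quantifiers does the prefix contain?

1

Eliminate → and ↔ using ¬ and ∨.
  ¬(∃n ¬D(n,n)) ∨ (∃r ∀q (L(q) ∧ L(r)))
Move each ¬ inward, flipping quantifiers it crosses:
  (∀n D(n,n)) ∨ (∃r ∀q (L(q) ∧ L(r)))
Finally move all quantifiers to the prefix:
  ∀n ∃r ∀q (D(n,n) ∨ L(q) ∧ L(r))
The prefix is ∀n ∃r ∀q: 2 universal, 1 existential.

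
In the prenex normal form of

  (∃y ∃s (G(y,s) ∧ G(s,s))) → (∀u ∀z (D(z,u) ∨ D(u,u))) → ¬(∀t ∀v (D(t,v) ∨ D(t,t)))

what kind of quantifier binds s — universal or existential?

universal

Eliminate → and ↔ using ¬ and ∨.
  ¬(∃y ∃s (G(y,s) ∧ G(s,s))) ∨ ¬(∀u ∀z (D(z,u) ∨ D(u,u))) ∨ ¬(∀t ∀v (D(t,v) ∨ D(t,t)))
Drive negations inward (¬∀x A ≡ ∃x ¬A, ¬∃x A ≡ ∀x ¬A, De Morgan for ∧/∨):
  (∀y ∀s (¬G(y,s) ∨ ¬G(s,s))) ∨ (∃u ∃z (¬D(z,u) ∧ ¬D(u,u))) ∨ (∃t ∃v (¬D(t,v) ∧ ¬D(t,t)))
All bound variables are already distinct, so no renaming is needed.
Extract every quantifier outward, since the variables are now distinct and don't occur free across branches:
  ∀y ∀s ∃u ∃z ∃t ∃v (¬G(y,s) ∨ ¬G(s,s) ∨ ¬D(z,u) ∧ ¬D(u,u) ∨ ¬D(t,v) ∧ ¬D(t,t))
The quantifier ∃s sits under an odd number of negations (counting the antecedent side of each →), so it flips to ∀s.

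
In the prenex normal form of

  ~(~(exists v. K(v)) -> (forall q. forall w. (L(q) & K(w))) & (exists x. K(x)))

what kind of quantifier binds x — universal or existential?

First replace A → B with ¬A ∨ B.
  ~(~~(exists v. K(v)) | (forall q. forall w. (L(q) & K(w))) & (exists x. K(x)))
Push ¬ through the quantifiers and connectives to reach negation normal form:
  (forall v. ~K(v)) & ((exists q. exists w. (~L(q) | ~K(w))) | (forall x. ~K(x)))
All bound variables are already distinct, so no renaming is needed.
Extract every quantifier outward, since the variables are now distinct and don't occur free across branches:
  forall v. exists q. exists w. forall x. (~K(v) & (~L(q) | ~K(w) | ~K(x)))
The quantifier exists x sits under an odd number of negations (counting the antecedent side of each →), so it flips to forall x.

universal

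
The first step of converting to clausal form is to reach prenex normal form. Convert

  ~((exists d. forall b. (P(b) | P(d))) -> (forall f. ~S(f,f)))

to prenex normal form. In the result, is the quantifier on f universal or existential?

existential

Rewrite implications/biconditionals: A → B as ¬A ∨ B.
  ~(~(exists d. forall b. (P(b) | P(d))) | (forall f. ~S(f,f)))
Push ¬ through the quantifiers and connectives to reach negation normal form:
  (exists d. forall b. (P(b) | P(d))) & (exists f. S(f,f))
All bound variables are already distinct, so no renaming is needed.
Pull the quantifiers to the front (each side's bound variable is not free in the other side):
  exists d. forall b. exists f. ((P(b) | P(d)) & S(f,f))
The quantifier forall f sits under an odd number of negations (counting the antecedent side of each →), so it flips to exists f.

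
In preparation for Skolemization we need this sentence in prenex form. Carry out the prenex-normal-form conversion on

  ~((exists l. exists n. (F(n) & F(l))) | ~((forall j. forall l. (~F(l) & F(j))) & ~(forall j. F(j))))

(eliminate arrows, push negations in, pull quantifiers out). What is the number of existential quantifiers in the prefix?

1

Move each ¬ inward, flipping quantifiers it crosses:
  (forall l. forall n. (~F(n) | ~F(l))) & (forall j. forall l. (~F(l) & F(j))) & (exists j. ~F(j))
Give each quantifier a distinct variable: l↦b, j↦x1.
  (forall l. forall n. (~F(n) | ~F(l))) & (forall j. forall b. (~F(b) & F(j))) & (exists x1. ~F(x1))
Pull the quantifiers to the front (each side's bound variable is not free in the other side):
  forall l. forall n. forall j. forall b. exists x1. ((~F(n) | ~F(l)) & ~F(b) & F(j) & ~F(x1))
The prefix is forall l forall n forall j forall b exists x1: 4 universal, 1 existential.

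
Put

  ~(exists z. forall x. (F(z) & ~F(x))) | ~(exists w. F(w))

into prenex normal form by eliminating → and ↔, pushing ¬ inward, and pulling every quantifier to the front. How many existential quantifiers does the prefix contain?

Move each ¬ inward, flipping quantifiers it crosses:
  (forall z. exists x. (~F(z) | F(x))) | (forall w. ~F(w))
All bound variables are already distinct, so no renaming is needed.
Finally move all quantifiers to the prefix:
  forall z. exists x. forall w. (~F(z) | F(x) | ~F(w))
The prefix is forall z exists x forall w: 2 universal, 1 existential.

1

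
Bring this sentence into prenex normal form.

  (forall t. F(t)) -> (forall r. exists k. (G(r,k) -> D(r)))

exists t. forall r. exists k. (~F(t) | ~G(r,k) | D(r))

First replace A → B with ¬A ∨ B.
  ~(forall t. F(t)) | (forall r. exists k. (~G(r,k) | D(r)))
Push ¬ through the quantifiers and connectives to reach negation normal form:
  (exists t. ~F(t)) | (forall r. exists k. (~G(r,k) | D(r)))
Pull the quantifiers to the front (each side's bound variable is not free in the other side):
  exists t. forall r. exists k. (~F(t) | ~G(r,k) | D(r))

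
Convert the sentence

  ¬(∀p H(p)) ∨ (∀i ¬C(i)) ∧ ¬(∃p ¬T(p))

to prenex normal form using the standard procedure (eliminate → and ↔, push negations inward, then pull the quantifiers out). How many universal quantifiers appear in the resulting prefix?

2

Push ¬ through the quantifiers and connectives to reach negation normal form:
  (∃p ¬H(p)) ∨ (∀i ¬C(i)) ∧ (∀p T(p))
Give each quantifier a distinct variable: p↦y1.
  (∃p ¬H(p)) ∨ (∀i ¬C(i)) ∧ (∀y1 T(y1))
Pull the quantifiers to the front (each side's bound variable is not free in the other side):
  ∃p ∀i ∀y1 (¬H(p) ∨ ¬C(i) ∧ T(y1))
The prefix is ∃p ∀i ∀y1: 2 universal, 1 existential.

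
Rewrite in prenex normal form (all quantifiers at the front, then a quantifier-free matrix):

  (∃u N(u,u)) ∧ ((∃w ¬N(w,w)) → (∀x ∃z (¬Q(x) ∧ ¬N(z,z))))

Rewrite implications/biconditionals: A → B as ¬A ∨ B.
  (∃u N(u,u)) ∧ (¬(∃w ¬N(w,w)) ∨ (∀x ∃z (¬Q(x) ∧ ¬N(z,z))))
Push ¬ through the quantifiers and connectives to reach negation normal form:
  (∃u N(u,u)) ∧ ((∀w N(w,w)) ∨ (∀x ∃z (¬Q(x) ∧ ¬N(z,z))))
All bound variables are already distinct, so no renaming is needed.
Pull the quantifiers to the front (each side's bound variable is not free in the other side):
  ∃u ∀w ∀x ∃z (N(u,u) ∧ (N(w,w) ∨ ¬Q(x) ∧ ¬N(z,z)))

∃u ∀w ∀x ∃z (N(u,u) ∧ (N(w,w) ∨ ¬Q(x) ∧ ¬N(z,z)))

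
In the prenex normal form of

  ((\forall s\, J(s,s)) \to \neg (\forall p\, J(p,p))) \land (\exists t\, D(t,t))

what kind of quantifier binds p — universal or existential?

existential

First replace A → B with ¬A ∨ B.
  (\neg (\forall s\, J(s,s)) \lor \neg (\forall p\, J(p,p))) \land (\exists t\, D(t,t))
Drive negations inward (¬∀x A ≡ ∃x ¬A, ¬∃x A ≡ ∀x ¬A, De Morgan for ∧/∨):
  ((\exists s\, \neg J(s,s)) \lor (\exists p\, \neg J(p,p))) \land (\exists t\, D(t,t))
All bound variables are already distinct, so no renaming is needed.
Finally move all quantifiers to the prefix:
  \exists s\, \exists p\, \exists t\, ((\neg J(s,s) \lor \neg J(p,p)) \land D(t,t))
The quantifier \forall p sits under an odd number of negations (counting the antecedent side of each →), so it flips to \exists p.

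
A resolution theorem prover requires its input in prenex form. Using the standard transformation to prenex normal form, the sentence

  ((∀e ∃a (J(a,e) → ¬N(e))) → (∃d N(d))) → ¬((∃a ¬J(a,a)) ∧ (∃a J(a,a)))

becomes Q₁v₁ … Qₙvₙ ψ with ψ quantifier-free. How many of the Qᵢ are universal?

Eliminate → and ↔ using ¬ and ∨.
  ¬(¬(∀e ∃a (¬J(a,e) ∨ ¬N(e))) ∨ (∃d N(d))) ∨ ¬((∃a ¬J(a,a)) ∧ (∃a J(a,a)))
Drive negations inward (¬∀x A ≡ ∃x ¬A, ¬∃x A ≡ ∀x ¬A, De Morgan for ∧/∨):
  (∀e ∃a (¬J(a,e) ∨ ¬N(e))) ∧ (∀d ¬N(d)) ∨ (∀a J(a,a)) ∨ (∀a ¬J(a,a))
Give each quantifier a distinct variable: a↦x, a↦z.
  (∀e ∃a (¬J(a,e) ∨ ¬N(e))) ∧ (∀d ¬N(d)) ∨ (∀x J(x,x)) ∨ (∀z ¬J(z,z))
Pull the quantifiers to the front (each side's bound variable is not free in the other side):
  ∀e ∃a ∀d ∀x ∀z ((¬J(a,e) ∨ ¬N(e)) ∧ ¬N(d) ∨ J(x,x) ∨ ¬J(z,z))
The prefix is ∀e ∃a ∀d ∀x ∀z: 4 universal, 1 existential.

4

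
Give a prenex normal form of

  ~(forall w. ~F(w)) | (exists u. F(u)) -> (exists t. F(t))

First replace A → B with ¬A ∨ B.
  ~(~(forall w. ~F(w)) | (exists u. F(u))) | (exists t. F(t))
Drive negations inward (¬∀x A ≡ ∃x ¬A, ¬∃x A ≡ ∀x ¬A, De Morgan for ∧/∨):
  (forall w. ~F(w)) & (forall u. ~F(u)) | (exists t. F(t))
All bound variables are already distinct, so no renaming is needed.
Pull the quantifiers to the front (each side's bound variable is not free in the other side):
  forall w. forall u. exists t. (~F(w) & ~F(u) | F(t))

forall w. forall u. exists t. (~F(w) & ~F(u) | F(t))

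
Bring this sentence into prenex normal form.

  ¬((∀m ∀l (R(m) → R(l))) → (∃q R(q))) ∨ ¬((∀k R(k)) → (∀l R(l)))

First replace A → B with ¬A ∨ B.
  ¬(¬(∀m ∀l (¬R(m) ∨ R(l))) ∨ (∃q R(q))) ∨ ¬(¬(∀k R(k)) ∨ (∀l R(l)))
Drive negations inward (¬∀x A ≡ ∃x ¬A, ¬∃x A ≡ ∀x ¬A, De Morgan for ∧/∨):
  (∀m ∀l (¬R(m) ∨ R(l))) ∧ (∀q ¬R(q)) ∨ (∀k R(k)) ∧ (∃l ¬R(l))
Rename bound variables to avoid capture: l↦t.
  (∀m ∀l (¬R(m) ∨ R(l))) ∧ (∀q ¬R(q)) ∨ (∀k R(k)) ∧ (∃t ¬R(t))
Finally move all quantifiers to the prefix:
  ∀m ∀l ∀q ∀k ∃t ((¬R(m) ∨ R(l)) ∧ ¬R(q) ∨ R(k) ∧ ¬R(t))

∀m ∀l ∀q ∀k ∃t ((¬R(m) ∨ R(l)) ∧ ¬R(q) ∨ R(k) ∧ ¬R(t))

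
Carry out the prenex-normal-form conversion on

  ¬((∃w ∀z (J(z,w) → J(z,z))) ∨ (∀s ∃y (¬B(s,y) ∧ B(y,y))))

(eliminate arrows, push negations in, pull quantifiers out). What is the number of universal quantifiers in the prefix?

Rewrite implications/biconditionals: A → B as ¬A ∨ B.
  ¬((∃w ∀z (¬J(z,w) ∨ J(z,z))) ∨ (∀s ∃y (¬B(s,y) ∧ B(y,y))))
Push ¬ through the quantifiers and connectives to reach negation normal form:
  (∀w ∃z (J(z,w) ∧ ¬J(z,z))) ∧ (∃s ∀y (B(s,y) ∨ ¬B(y,y)))
All bound variables are already distinct, so no renaming is needed.
Extract every quantifier outward, since the variables are now distinct and don't occur free across branches:
  ∀w ∃z ∃s ∀y (J(z,w) ∧ ¬J(z,z) ∧ (B(s,y) ∨ ¬B(y,y)))
The prefix is ∀w ∃z ∃s ∀y: 2 universal, 2 existential.

2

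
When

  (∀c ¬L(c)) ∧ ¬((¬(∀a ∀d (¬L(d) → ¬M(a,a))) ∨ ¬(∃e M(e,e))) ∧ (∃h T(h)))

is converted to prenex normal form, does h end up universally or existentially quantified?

First replace A → B with ¬A ∨ B.
  (∀c ¬L(c)) ∧ ¬((¬(∀a ∀d (¬¬L(d) ∨ ¬M(a,a))) ∨ ¬(∃e M(e,e))) ∧ (∃h T(h)))
Move each ¬ inward, flipping quantifiers it crosses:
  (∀c ¬L(c)) ∧ ((∀a ∀d (L(d) ∨ ¬M(a,a))) ∧ (∃e M(e,e)) ∨ (∀h ¬T(h)))
Finally move all quantifiers to the prefix:
  ∀c ∀a ∀d ∃e ∀h (¬L(c) ∧ ((L(d) ∨ ¬M(a,a)) ∧ M(e,e) ∨ ¬T(h)))
The quantifier ∃h sits under an odd number of negations (counting the antecedent side of each →), so it flips to ∀h.

universal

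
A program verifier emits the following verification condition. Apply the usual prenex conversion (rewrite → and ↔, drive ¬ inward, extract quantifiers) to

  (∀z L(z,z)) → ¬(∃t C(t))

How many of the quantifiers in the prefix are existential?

Rewrite implications/biconditionals: A → B as ¬A ∨ B.
  ¬(∀z L(z,z)) ∨ ¬(∃t C(t))
Drive negations inward (¬∀x A ≡ ∃x ¬A, ¬∃x A ≡ ∀x ¬A, De Morgan for ∧/∨):
  (∃z ¬L(z,z)) ∨ (∀t ¬C(t))
Extract every quantifier outward, since the variables are now distinct and don't occur free across branches:
  ∃z ∀t (¬L(z,z) ∨ ¬C(t))
The prefix is ∃z ∀t: 1 universal, 1 existential.

1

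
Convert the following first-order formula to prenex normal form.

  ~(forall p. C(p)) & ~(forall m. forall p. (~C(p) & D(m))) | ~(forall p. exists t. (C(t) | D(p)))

Move each ¬ inward, flipping quantifiers it crosses:
  (exists p. ~C(p)) & (exists m. exists p. (C(p) | ~D(m))) | (exists p. forall t. (~C(t) & ~D(p)))
Standardize variables apart so no two quantifiers bind the same name: p↦w, p↦y.
  (exists p. ~C(p)) & (exists m. exists w. (C(w) | ~D(m))) | (exists y. forall t. (~C(t) & ~D(y)))
Pull the quantifiers to the front (each side's bound variable is not free in the other side):
  exists p. exists m. exists w. exists y. forall t. (~C(p) & (C(w) | ~D(m)) | ~C(t) & ~D(y))

exists p. exists m. exists w. exists y. forall t. (~C(p) & (C(w) | ~D(m)) | ~C(t) & ~D(y))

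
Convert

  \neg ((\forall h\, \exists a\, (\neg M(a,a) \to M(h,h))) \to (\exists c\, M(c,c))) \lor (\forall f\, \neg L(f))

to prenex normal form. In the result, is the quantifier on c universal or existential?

Rewrite implications/biconditionals: A → B as ¬A ∨ B.
  \neg (\neg (\forall h\, \exists a\, (\neg \neg M(a,a) \lor M(h,h))) \lor (\exists c\, M(c,c))) \lor (\forall f\, \neg L(f))
Push ¬ through the quantifiers and connectives to reach negation normal form:
  (\forall h\, \exists a\, (M(a,a) \lor M(h,h))) \land (\forall c\, \neg M(c,c)) \lor (\forall f\, \neg L(f))
All bound variables are already distinct, so no renaming is needed.
Extract every quantifier outward, since the variables are now distinct and don't occur free across branches:
  \forall h\, \exists a\, \forall c\, \forall f\, ((M(a,a) \lor M(h,h)) \land \neg M(c,c) \lor \neg L(f))
The quantifier \exists c sits under an odd number of negations (counting the antecedent side of each →), so it flips to \forall c.

universal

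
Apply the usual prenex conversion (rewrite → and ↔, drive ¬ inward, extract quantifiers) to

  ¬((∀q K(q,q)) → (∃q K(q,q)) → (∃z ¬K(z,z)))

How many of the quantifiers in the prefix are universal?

2

Eliminate → and ↔ using ¬ and ∨.
  ¬(¬(∀q K(q,q)) ∨ ¬(∃q K(q,q)) ∨ (∃z ¬K(z,z)))
Drive negations inward (¬∀x A ≡ ∃x ¬A, ¬∃x A ≡ ∀x ¬A, De Morgan for ∧/∨):
  (∀q K(q,q)) ∧ (∃q K(q,q)) ∧ (∀z K(z,z))
Give each quantifier a distinct variable: q↦x1.
  (∀q K(q,q)) ∧ (∃x1 K(x1,x1)) ∧ (∀z K(z,z))
Extract every quantifier outward, since the variables are now distinct and don't occur free across branches:
  ∀q ∃x1 ∀z (K(q,q) ∧ K(x1,x1) ∧ K(z,z))
The prefix is ∀q ∃x1 ∀z: 2 universal, 1 existential.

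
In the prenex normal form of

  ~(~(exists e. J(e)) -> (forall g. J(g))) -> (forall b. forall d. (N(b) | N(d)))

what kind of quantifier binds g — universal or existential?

First replace A → B with ¬A ∨ B.
  ~~(~~(exists e. J(e)) | (forall g. J(g))) | (forall b. forall d. (N(b) | N(d)))
Drive negations inward (¬∀x A ≡ ∃x ¬A, ¬∃x A ≡ ∀x ¬A, De Morgan for ∧/∨):
  (exists e. J(e)) | (forall g. J(g)) | (forall b. forall d. (N(b) | N(d)))
All bound variables are already distinct, so no renaming is needed.
Extract every quantifier outward, since the variables are now distinct and don't occur free across branches:
  exists e. forall g. forall b. forall d. (J(e) | J(g) | N(b) | N(d))
The quantifier forall g sits under an even number of negations (counting the antecedent side of each →), so it remains universal.

universal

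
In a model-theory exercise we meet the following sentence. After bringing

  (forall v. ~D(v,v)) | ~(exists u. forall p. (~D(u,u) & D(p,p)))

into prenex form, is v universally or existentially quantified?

Move each ¬ inward, flipping quantifiers it crosses:
  (forall v. ~D(v,v)) | (forall u. exists p. (D(u,u) | ~D(p,p)))
All bound variables are already distinct, so no renaming is needed.
Extract every quantifier outward, since the variables are now distinct and don't occur free across branches:
  forall v. forall u. exists p. (~D(v,v) | D(u,u) | ~D(p,p))
The quantifier forall v sits under an even number of negations, so it remains universal.

universal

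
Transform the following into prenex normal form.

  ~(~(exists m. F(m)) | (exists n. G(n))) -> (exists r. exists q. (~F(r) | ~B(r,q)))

Rewrite implications/biconditionals: A → B as ¬A ∨ B.
  ~~(~(exists m. F(m)) | (exists n. G(n))) | (exists r. exists q. (~F(r) | ~B(r,q)))
Drive negations inward (¬∀x A ≡ ∃x ¬A, ¬∃x A ≡ ∀x ¬A, De Morgan for ∧/∨):
  (forall m. ~F(m)) | (exists n. G(n)) | (exists r. exists q. (~F(r) | ~B(r,q)))
All bound variables are already distinct, so no renaming is needed.
Pull the quantifiers to the front (each side's bound variable is not free in the other side):
  forall m. exists n. exists r. exists q. (~F(m) | G(n) | ~F(r) | ~B(r,q))

forall m. exists n. exists r. exists q. (~F(m) | G(n) | ~F(r) | ~B(r,q))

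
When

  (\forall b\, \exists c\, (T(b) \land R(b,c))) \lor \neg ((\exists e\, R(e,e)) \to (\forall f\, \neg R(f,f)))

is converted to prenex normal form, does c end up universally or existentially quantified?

existential

Eliminate → and ↔ using ¬ and ∨.
  (\forall b\, \exists c\, (T(b) \land R(b,c))) \lor \neg (\neg (\exists e\, R(e,e)) \lor (\forall f\, \neg R(f,f)))
Drive negations inward (¬∀x A ≡ ∃x ¬A, ¬∃x A ≡ ∀x ¬A, De Morgan for ∧/∨):
  (\forall b\, \exists c\, (T(b) \land R(b,c))) \lor (\exists e\, R(e,e)) \land (\exists f\, R(f,f))
Extract every quantifier outward, since the variables are now distinct and don't occur free across branches:
  \forall b\, \exists c\, \exists e\, \exists f\, (T(b) \land R(b,c) \lor R(e,e) \land R(f,f))
The quantifier \exists c sits under an even number of negations (counting the antecedent side of each →), so it remains existential.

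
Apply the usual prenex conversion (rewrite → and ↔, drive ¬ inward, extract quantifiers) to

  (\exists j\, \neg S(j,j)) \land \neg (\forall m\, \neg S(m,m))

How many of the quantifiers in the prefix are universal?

Move each ¬ inward, flipping quantifiers it crosses:
  (\exists j\, \neg S(j,j)) \land (\exists m\, S(m,m))
Finally move all quantifiers to the prefix:
  \exists j\, \exists m\, (\neg S(j,j) \land S(m,m))
The prefix is \exists j \exists m: 0 universal, 2 existential.

0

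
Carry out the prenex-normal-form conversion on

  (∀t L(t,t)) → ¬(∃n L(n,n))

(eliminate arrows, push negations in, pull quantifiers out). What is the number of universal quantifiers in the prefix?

1

Rewrite implications/biconditionals: A → B as ¬A ∨ B.
  ¬(∀t L(t,t)) ∨ ¬(∃n L(n,n))
Push ¬ through the quantifiers and connectives to reach negation normal form:
  (∃t ¬L(t,t)) ∨ (∀n ¬L(n,n))
All bound variables are already distinct, so no renaming is needed.
Pull the quantifiers to the front (each side's bound variable is not free in the other side):
  ∃t ∀n (¬L(t,t) ∨ ¬L(n,n))
The prefix is ∃t ∀n: 1 universal, 1 existential.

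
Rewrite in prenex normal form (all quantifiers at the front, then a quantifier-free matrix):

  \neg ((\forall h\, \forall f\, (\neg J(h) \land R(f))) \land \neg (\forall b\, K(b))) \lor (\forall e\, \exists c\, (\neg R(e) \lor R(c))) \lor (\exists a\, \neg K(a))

Drive negations inward (¬∀x A ≡ ∃x ¬A, ¬∃x A ≡ ∀x ¬A, De Morgan for ∧/∨):
  (\exists h\, \exists f\, (J(h) \lor \neg R(f))) \lor (\forall b\, K(b)) \lor (\forall e\, \exists c\, (\neg R(e) \lor R(c))) \lor (\exists a\, \neg K(a))
All bound variables are already distinct, so no renaming is needed.
Pull the quantifiers to the front (each side's bound variable is not free in the other side):
  \exists h\, \exists f\, \forall b\, \forall e\, \exists c\, \exists a\, (J(h) \lor \neg R(f) \lor K(b) \lor \neg R(e) \lor R(c) \lor \neg K(a))

\exists h\, \exists f\, \forall b\, \forall e\, \exists c\, \exists a\, (J(h) \lor \neg R(f) \lor K(b) \lor \neg R(e) \lor R(c) \lor \neg K(a))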